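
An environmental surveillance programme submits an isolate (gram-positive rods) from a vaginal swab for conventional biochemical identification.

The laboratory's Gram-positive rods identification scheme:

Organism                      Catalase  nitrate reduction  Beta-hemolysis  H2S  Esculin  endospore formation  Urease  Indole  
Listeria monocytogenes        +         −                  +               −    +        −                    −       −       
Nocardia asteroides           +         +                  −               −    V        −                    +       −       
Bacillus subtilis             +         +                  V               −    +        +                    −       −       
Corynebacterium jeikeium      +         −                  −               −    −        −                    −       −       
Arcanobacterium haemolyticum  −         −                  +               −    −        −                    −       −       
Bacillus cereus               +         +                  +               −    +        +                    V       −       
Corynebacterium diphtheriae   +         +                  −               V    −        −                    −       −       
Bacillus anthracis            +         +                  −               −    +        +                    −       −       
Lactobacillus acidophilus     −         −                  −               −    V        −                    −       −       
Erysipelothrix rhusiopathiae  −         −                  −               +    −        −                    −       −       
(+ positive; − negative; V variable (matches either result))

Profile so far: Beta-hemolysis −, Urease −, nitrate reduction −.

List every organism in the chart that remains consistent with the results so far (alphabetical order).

Urease −: excludes Nocardia asteroides — 9 left.
nitrate reduction −: excludes Bacillus subtilis, Bacillus cereus, Corynebacterium diphtheriae, Bacillus anthracis — 5 left.
Beta-hemolysis −: excludes Listeria monocytogenes, Arcanobacterium haemolyticum — 3 left.

Corynebacterium jeikeium, Erysipelothrix rhusiopathiae, Lactobacillus acidophilus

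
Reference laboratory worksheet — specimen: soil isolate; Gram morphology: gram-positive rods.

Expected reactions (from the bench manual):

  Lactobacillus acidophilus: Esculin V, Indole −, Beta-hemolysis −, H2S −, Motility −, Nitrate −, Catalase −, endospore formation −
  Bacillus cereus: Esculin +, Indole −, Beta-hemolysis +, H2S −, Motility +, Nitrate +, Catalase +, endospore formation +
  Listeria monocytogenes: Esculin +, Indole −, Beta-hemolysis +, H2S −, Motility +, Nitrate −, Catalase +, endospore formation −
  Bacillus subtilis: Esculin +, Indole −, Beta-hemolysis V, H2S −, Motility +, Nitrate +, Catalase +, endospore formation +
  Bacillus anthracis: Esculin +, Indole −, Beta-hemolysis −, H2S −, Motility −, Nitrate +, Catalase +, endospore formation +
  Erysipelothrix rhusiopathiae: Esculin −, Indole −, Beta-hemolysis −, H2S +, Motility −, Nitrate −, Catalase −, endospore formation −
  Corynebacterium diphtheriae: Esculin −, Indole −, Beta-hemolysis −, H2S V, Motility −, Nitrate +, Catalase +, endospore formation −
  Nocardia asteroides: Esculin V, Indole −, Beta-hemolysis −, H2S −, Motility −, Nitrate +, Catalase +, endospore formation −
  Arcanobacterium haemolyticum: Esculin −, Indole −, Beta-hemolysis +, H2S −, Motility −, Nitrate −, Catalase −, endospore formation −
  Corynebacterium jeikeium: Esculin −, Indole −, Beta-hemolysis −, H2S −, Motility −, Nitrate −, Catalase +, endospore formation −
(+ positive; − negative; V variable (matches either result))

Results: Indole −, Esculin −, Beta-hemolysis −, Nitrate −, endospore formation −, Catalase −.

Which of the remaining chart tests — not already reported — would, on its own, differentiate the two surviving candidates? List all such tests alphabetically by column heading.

H2S

Indole −: all 10 remaining candidates are consistent.
Beta-hemolysis −: excludes Bacillus cereus, Listeria monocytogenes, Arcanobacterium haemolyticum — 7 left.
endospore formation −: excludes Bacillus subtilis, Bacillus anthracis — 5 left.
Nitrate −: excludes Corynebacterium diphtheriae, Nocardia asteroides — 3 left.
Esculin −: all 3 remaining candidates are consistent.
Catalase −: excludes Corynebacterium jeikeium — 2 left.
Two candidates remain: Erysipelothrix rhusiopathiae and Lactobacillus acidophilus.
  H2S: Erysipelothrix rhusiopathiae +, Lactobacillus acidophilus − — discriminates.
  Motility: − vs − — same for both, does not separate.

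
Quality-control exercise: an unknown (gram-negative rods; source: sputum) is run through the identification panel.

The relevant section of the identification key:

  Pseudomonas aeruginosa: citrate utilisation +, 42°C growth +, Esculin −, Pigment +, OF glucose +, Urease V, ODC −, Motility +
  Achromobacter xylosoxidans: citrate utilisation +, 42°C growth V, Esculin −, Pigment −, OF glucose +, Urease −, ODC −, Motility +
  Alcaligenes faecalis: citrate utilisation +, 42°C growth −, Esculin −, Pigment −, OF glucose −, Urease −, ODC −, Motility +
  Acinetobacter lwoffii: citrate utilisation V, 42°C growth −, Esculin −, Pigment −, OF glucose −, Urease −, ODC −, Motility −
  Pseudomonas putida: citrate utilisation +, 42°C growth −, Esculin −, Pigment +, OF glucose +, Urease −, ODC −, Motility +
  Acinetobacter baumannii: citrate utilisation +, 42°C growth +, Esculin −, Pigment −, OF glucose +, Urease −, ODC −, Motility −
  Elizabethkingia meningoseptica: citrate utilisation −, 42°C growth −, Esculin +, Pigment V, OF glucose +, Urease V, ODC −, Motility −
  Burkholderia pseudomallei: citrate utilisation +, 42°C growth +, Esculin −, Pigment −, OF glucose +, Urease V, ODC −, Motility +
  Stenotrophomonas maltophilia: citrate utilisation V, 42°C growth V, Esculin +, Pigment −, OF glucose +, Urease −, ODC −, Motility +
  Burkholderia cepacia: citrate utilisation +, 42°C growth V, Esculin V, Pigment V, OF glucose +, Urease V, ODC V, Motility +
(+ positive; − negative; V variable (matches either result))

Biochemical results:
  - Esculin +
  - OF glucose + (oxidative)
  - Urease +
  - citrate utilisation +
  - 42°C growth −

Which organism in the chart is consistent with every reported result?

Urease +: excludes 6 organisms — 4 left.
Esculin +: excludes Pseudomonas aeruginosa, Burkholderia pseudomallei — 2 left.
42°C growth −: all 2 remaining candidates are consistent.
OF glucose +: all 2 remaining candidates are consistent.
citrate utilisation +: excludes Elizabethkingia meningoseptica — 1 left.

Burkholderia cepacia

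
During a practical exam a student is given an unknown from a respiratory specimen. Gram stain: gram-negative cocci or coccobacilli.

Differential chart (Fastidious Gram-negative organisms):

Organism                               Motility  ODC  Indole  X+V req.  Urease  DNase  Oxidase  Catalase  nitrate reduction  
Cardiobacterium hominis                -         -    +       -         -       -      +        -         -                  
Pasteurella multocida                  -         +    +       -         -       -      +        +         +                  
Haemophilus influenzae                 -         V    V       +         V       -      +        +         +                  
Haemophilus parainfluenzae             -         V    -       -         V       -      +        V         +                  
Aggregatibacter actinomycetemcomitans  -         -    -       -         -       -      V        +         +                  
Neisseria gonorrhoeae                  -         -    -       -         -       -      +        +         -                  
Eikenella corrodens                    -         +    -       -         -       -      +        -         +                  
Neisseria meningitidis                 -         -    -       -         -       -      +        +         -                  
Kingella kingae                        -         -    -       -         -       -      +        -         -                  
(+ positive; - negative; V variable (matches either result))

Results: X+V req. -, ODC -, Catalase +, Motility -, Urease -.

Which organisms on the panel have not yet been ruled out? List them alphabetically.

Aggregatibacter actinomycetemcomitans, Haemophilus parainfluenzae, Neisseria gonorrhoeae, Neisseria meningitidis

Urease -: all 9 remaining candidates are consistent.
Catalase +: excludes Cardiobacterium hominis, Eikenella corrodens, Kingella kingae — 6 left.
Motility -: all 6 remaining candidates are consistent.
ODC -: excludes Pasteurella multocida — 5 left.
X+V req. -: excludes Haemophilus influenzae — 4 left.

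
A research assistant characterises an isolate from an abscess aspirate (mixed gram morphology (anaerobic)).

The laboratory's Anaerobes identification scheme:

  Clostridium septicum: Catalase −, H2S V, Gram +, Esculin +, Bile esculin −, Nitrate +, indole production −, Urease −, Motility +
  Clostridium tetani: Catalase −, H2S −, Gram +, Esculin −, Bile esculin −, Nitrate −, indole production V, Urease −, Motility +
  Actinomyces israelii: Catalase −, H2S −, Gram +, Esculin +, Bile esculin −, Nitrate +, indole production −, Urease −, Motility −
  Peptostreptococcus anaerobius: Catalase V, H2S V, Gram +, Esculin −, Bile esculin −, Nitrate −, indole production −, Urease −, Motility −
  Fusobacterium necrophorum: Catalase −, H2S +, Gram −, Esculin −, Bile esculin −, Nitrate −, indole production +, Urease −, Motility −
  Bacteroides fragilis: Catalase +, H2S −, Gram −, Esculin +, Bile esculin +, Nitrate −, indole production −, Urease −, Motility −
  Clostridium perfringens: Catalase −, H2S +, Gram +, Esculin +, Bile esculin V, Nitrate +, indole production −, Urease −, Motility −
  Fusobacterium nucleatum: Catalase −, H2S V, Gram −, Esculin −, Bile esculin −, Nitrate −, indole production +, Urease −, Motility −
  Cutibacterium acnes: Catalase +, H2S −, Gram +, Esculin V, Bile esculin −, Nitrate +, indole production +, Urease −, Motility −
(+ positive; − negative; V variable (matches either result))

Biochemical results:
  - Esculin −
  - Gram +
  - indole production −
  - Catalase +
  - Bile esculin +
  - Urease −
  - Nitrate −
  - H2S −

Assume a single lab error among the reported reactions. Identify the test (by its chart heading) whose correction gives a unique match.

Bile esculin

As reported, no row in the chart matches all 8 reactions.
Reversing Nitrate → still no organism matches.
Reversing Gram → still no organism matches.
Reversing Bile esculin (to −) → unique match: Peptostreptococcus anaerobius.
Reversing Esculin → still no organism matches.
Reversing H2S → still no organism matches.
Reversing Urease → still no organism matches.
Reversing indole production → still no organism matches.
Reversing Catalase → still no organism matches.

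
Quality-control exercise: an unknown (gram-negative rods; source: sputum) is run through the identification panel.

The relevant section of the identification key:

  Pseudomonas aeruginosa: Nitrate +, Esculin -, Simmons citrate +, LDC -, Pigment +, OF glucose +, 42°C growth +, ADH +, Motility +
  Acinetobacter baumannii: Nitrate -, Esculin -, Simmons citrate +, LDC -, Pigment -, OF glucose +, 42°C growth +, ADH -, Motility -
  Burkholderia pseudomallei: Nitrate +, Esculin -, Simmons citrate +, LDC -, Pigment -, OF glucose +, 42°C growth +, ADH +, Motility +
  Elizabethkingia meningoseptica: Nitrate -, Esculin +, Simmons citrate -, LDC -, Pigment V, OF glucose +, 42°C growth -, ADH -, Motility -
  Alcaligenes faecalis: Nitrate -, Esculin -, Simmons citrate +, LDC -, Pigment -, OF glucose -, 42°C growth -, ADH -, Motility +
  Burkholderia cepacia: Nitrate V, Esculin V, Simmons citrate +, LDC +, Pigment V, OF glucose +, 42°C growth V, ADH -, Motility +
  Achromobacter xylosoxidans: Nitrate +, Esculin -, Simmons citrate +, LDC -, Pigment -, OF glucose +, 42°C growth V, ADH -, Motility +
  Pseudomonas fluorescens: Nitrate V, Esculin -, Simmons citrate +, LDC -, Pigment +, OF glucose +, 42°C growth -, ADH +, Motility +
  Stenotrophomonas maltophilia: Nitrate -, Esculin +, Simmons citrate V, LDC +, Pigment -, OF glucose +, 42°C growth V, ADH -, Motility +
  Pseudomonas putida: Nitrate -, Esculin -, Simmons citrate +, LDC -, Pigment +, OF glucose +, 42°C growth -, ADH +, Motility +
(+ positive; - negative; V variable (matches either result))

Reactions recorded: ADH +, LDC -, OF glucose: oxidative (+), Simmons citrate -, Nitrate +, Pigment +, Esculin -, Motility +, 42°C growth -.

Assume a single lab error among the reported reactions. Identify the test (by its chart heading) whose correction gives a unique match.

As reported, no row in the chart matches all 9 reactions.
Reversing Motility → still no organism matches.
Reversing Pigment → still no organism matches.
Reversing OF glucose → still no organism matches.
Reversing ADH → still no organism matches.
Reversing 42°C growth → still no organism matches.
Reversing Esculin → still no organism matches.
Reversing Nitrate → still no organism matches.
Reversing LDC → still no organism matches.
Reversing Simmons citrate (to +) → unique match: Pseudomonas fluorescens.

Simmons citrate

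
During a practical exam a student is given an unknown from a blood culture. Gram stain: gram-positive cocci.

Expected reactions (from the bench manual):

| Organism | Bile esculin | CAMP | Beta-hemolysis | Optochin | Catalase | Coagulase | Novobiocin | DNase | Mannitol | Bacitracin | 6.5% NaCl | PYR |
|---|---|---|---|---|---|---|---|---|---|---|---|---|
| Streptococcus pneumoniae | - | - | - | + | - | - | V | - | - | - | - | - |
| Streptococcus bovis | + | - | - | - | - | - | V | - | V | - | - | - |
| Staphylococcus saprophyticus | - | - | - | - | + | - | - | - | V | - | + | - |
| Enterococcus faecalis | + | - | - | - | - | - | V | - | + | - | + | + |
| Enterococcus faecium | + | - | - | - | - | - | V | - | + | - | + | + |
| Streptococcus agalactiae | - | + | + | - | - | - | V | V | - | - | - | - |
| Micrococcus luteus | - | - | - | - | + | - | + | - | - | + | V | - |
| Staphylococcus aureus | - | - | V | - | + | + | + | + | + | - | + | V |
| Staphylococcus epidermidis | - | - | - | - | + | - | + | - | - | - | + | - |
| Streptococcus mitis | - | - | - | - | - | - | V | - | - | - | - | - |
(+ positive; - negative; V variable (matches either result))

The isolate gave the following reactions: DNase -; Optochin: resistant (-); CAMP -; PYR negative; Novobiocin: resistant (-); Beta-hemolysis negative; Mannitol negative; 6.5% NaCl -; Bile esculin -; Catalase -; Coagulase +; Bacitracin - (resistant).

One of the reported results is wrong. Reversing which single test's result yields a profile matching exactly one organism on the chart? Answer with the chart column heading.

Coagulase

As reported, no row in the chart matches all 12 reactions.
Reversing Catalase → still no organism matches.
Reversing PYR → still no organism matches.
Reversing Novobiocin → still no organism matches.
Reversing Beta-hemolysis → still no organism matches.
Reversing Bile esculin → still no organism matches.
Reversing Mannitol → still no organism matches.
Reversing DNase → still no organism matches.
Reversing Bacitracin → still no organism matches.
Reversing Coagulase (to -) → unique match: Streptococcus mitis.
Reversing Optochin → still no organism matches.
Reversing CAMP → still no organism matches.
Reversing 6.5% NaCl → still no organism matches.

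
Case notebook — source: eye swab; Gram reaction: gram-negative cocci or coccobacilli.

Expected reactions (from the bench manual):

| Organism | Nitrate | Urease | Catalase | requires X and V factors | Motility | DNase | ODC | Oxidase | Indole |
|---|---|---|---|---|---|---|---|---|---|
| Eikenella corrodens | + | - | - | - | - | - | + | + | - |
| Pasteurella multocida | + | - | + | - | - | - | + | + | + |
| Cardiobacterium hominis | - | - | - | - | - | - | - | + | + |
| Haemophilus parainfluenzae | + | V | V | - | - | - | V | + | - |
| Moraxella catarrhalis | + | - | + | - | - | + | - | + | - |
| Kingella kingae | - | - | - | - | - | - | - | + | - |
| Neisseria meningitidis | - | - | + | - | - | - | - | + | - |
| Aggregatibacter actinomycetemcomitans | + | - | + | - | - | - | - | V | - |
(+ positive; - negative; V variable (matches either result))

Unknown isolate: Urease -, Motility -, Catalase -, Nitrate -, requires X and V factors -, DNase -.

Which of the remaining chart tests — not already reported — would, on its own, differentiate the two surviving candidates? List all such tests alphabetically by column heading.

Catalase -: excludes Pasteurella multocida, Moraxella catarrhalis, Neisseria meningitidis, Aggregatibacter actinomycetemcomitans — 4 left.
Urease -: all 4 remaining candidates are consistent.
Motility -: all 4 remaining candidates are consistent.
DNase -: all 4 remaining candidates are consistent.
requires X and V factors -: all 4 remaining candidates are consistent.
Nitrate -: excludes Eikenella corrodens, Haemophilus parainfluenzae — 2 left.
Two candidates remain: Cardiobacterium hominis and Kingella kingae.
  ODC: - vs - — same for both, does not separate.
  Oxidase: + vs + — same for both, does not separate.
  Indole: Cardiobacterium hominis +, Kingella kingae - — discriminates.

Indole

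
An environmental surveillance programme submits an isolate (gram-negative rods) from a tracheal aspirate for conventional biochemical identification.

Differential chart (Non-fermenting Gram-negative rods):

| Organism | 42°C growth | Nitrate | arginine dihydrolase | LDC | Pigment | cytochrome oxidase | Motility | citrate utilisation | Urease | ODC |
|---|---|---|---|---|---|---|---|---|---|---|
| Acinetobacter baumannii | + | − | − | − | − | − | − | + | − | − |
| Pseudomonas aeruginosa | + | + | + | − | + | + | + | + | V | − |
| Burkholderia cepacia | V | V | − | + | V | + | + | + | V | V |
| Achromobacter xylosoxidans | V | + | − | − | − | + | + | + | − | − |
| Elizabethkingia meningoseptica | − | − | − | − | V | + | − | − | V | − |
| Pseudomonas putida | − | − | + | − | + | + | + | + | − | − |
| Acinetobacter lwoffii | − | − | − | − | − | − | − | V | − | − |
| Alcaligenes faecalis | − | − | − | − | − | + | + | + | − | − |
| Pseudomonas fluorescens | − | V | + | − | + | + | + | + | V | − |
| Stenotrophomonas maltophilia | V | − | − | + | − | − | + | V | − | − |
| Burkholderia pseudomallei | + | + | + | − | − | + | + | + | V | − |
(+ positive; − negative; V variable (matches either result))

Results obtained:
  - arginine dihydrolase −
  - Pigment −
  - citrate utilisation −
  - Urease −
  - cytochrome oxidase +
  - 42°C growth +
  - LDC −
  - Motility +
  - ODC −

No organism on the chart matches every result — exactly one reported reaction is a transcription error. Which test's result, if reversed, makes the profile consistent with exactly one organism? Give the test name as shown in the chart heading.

citrate utilisation

As reported, no row in the chart matches all 9 reactions.
Reversing citrate utilisation (to +) → unique match: Achromobacter xylosoxidans.
Reversing Pigment → still no organism matches.
Reversing 42°C growth → still no organism matches.
Reversing Motility → still no organism matches.
Reversing arginine dihydrolase → still no organism matches.
Reversing Urease → still no organism matches.
Reversing cytochrome oxidase → still no organism matches.
Reversing ODC → still no organism matches.
Reversing LDC → still no organism matches.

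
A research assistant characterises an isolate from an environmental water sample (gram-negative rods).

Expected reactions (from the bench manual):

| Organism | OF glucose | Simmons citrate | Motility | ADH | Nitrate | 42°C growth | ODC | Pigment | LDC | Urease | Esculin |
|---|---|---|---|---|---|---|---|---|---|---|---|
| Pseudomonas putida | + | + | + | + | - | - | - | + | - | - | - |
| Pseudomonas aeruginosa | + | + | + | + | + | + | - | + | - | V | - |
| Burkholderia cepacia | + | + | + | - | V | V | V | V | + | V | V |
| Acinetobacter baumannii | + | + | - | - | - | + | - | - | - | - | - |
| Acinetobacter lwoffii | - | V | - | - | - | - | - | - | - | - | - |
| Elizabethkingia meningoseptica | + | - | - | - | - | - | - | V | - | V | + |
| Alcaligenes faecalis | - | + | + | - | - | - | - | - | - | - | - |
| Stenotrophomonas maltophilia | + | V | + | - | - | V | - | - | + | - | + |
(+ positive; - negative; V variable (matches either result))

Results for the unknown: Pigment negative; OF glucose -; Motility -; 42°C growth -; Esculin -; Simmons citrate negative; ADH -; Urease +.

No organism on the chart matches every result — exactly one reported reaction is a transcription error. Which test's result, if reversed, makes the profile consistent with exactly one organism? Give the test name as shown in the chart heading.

Urease

As reported, no row in the chart matches all 8 reactions.
Reversing 42°C growth → still no organism matches.
Reversing Simmons citrate → still no organism matches.
Reversing Motility → still no organism matches.
Reversing Esculin → still no organism matches.
Reversing ADH → still no organism matches.
Reversing Urease (to -) → unique match: Acinetobacter lwoffii.
Reversing Pigment → still no organism matches.
Reversing OF glucose → still no organism matches.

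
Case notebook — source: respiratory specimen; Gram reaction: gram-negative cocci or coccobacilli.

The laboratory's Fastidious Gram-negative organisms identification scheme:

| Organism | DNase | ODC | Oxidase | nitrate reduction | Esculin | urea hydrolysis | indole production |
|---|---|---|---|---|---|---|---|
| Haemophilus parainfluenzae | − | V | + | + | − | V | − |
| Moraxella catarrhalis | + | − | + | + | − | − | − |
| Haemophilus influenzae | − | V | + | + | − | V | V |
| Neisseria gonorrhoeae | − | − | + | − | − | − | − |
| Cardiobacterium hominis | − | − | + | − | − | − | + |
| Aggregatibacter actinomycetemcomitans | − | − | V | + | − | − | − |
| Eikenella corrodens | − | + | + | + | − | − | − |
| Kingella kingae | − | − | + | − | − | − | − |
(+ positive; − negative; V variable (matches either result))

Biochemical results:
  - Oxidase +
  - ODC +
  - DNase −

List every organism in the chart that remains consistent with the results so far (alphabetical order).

Oxidase +: all 8 remaining candidates are consistent.
DNase −: excludes Moraxella catarrhalis — 7 left.
ODC +: excludes Neisseria gonorrhoeae, Cardiobacterium hominis, Aggregatibacter actinomycetemcomitans, Kingella kingae — 3 left.

Eikenella corrodens, Haemophilus influenzae, Haemophilus parainfluenzae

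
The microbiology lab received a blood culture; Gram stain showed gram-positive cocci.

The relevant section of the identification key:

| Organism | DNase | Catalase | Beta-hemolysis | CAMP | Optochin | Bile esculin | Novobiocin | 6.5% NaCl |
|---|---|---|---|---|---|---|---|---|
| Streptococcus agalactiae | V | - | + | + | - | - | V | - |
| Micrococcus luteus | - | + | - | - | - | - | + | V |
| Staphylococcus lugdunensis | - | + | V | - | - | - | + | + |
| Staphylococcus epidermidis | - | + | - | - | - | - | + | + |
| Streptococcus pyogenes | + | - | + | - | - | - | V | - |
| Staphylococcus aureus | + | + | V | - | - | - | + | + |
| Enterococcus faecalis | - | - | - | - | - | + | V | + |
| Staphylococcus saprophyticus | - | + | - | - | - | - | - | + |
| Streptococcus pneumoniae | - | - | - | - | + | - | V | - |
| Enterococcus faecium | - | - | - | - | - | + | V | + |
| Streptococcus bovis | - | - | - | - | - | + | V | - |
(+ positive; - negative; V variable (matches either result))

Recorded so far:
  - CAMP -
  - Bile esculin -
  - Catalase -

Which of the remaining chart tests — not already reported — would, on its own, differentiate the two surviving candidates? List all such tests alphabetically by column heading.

Catalase -: excludes 5 organisms — 6 left.
Bile esculin -: excludes Enterococcus faecalis, Enterococcus faecium, Streptococcus bovis — 3 left.
CAMP -: excludes Streptococcus agalactiae — 2 left.
Two candidates remain: Streptococcus pneumoniae and Streptococcus pyogenes.
  DNase: Streptococcus pneumoniae -, Streptococcus pyogenes + — discriminates.
  Beta-hemolysis: Streptococcus pneumoniae -, Streptococcus pyogenes + — discriminates.
  Optochin: Streptococcus pneumoniae +, Streptococcus pyogenes - — discriminates.
  Novobiocin: V vs V — variable for at least one, does not separate.
  6.5% NaCl: - vs - — same for both, does not separate.

Beta-hemolysis, DNase, Optochin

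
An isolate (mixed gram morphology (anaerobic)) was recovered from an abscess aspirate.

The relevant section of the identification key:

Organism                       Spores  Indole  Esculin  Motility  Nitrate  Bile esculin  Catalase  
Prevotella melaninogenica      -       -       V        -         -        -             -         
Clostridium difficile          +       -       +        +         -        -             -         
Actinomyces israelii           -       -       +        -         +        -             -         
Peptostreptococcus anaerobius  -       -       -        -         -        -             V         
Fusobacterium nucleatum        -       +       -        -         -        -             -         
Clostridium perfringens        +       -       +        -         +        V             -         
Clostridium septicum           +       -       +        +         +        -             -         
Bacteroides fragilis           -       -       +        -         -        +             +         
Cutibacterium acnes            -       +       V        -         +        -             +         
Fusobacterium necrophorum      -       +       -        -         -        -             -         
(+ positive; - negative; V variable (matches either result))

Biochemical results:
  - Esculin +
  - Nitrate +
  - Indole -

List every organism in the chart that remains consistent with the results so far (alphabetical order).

Esculin +: excludes Peptostreptococcus anaerobius, Fusobacterium nucleatum, Fusobacterium necrophorum — 7 left.
Nitrate +: excludes Prevotella melaninogenica, Clostridium difficile, Bacteroides fragilis — 4 left.
Indole -: excludes Cutibacterium acnes — 3 left.

Actinomyces israelii, Clostridium perfringens, Clostridium septicum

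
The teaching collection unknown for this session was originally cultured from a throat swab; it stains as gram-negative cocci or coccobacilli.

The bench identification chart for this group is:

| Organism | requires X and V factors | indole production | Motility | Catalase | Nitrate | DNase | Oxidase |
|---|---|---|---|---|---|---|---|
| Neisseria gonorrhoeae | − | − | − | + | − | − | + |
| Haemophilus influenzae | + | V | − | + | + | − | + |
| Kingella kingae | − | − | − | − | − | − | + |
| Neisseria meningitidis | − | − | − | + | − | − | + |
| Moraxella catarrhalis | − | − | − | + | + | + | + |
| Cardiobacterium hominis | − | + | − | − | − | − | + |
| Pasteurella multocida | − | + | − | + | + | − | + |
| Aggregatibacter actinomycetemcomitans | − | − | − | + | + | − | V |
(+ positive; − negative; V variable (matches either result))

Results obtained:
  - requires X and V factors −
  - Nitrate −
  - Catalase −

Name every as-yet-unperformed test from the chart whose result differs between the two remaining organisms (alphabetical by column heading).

indole production

Nitrate −: excludes Haemophilus influenzae, Moraxella catarrhalis, Pasteurella multocida, Aggregatibacter actinomycetemcomitans — 4 left.
Catalase −: excludes Neisseria gonorrhoeae, Neisseria meningitidis — 2 left.
requires X and V factors −: all 2 remaining candidates are consistent.
Two candidates remain: Cardiobacterium hominis and Kingella kingae.
  indole production: Cardiobacterium hominis +, Kingella kingae − — discriminates.
  Motility: − vs − — same for both, does not separate.
  DNase: − vs − — same for both, does not separate.
  Oxidase: + vs + — same for both, does not separate.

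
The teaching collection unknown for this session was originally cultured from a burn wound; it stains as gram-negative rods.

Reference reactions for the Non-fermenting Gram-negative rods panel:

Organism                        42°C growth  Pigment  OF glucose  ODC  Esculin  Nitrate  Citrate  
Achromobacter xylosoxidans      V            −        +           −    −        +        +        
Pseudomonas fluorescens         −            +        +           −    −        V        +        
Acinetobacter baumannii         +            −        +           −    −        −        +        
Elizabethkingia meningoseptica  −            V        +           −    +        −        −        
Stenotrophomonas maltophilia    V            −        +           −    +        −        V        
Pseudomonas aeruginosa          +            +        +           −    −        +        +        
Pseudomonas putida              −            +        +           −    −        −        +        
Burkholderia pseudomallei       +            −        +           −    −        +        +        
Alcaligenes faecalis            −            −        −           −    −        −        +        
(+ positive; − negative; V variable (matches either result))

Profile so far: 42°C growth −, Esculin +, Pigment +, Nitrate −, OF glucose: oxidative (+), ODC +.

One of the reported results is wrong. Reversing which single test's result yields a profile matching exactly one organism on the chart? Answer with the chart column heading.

As reported, no row in the chart matches all 6 reactions.
Reversing 42°C growth → still no organism matches.
Reversing OF glucose → still no organism matches.
Reversing ODC (to −) → unique match: Elizabethkingia meningoseptica.
Reversing Nitrate → still no organism matches.
Reversing Esculin → still no organism matches.
Reversing Pigment → still no organism matches.

ODC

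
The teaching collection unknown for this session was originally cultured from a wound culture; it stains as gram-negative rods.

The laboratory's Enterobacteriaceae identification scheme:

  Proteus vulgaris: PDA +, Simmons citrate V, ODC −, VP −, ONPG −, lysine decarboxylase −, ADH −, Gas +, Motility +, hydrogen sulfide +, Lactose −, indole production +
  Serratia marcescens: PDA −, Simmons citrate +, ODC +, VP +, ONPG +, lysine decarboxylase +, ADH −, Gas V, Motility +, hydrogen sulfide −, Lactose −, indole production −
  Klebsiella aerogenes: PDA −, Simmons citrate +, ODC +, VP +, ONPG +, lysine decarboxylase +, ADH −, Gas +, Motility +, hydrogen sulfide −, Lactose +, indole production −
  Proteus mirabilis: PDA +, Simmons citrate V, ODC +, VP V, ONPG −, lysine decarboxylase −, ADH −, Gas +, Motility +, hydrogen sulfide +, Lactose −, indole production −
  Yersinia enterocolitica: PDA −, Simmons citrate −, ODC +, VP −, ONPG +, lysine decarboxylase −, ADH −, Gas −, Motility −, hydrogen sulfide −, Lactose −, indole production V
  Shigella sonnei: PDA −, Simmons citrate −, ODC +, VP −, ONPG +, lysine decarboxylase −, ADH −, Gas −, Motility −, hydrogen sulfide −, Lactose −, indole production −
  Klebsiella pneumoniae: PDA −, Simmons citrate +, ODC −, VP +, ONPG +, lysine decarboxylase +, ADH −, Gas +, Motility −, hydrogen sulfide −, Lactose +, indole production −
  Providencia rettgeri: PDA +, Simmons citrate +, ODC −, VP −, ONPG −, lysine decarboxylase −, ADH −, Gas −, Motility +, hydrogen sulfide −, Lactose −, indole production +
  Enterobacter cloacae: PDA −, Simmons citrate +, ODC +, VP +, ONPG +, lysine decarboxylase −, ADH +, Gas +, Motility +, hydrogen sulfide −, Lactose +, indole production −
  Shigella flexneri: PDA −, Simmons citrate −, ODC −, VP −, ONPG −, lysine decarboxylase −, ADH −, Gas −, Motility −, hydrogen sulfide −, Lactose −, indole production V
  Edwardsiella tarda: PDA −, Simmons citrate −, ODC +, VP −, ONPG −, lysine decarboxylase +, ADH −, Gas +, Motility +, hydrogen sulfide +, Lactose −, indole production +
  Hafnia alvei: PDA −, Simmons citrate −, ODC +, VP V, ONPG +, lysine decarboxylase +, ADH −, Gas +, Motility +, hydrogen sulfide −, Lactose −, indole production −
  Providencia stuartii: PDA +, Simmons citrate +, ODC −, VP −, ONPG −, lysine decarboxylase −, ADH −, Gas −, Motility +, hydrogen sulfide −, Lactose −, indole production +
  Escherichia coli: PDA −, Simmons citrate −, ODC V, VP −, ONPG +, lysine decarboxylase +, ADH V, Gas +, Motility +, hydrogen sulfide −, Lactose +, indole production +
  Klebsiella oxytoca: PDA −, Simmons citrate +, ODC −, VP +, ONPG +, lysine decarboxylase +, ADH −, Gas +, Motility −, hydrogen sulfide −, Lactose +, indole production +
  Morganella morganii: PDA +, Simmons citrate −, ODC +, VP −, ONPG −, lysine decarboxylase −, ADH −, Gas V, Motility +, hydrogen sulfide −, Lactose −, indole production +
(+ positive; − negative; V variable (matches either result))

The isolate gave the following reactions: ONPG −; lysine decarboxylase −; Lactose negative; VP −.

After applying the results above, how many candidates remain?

lysine decarboxylase −: excludes 7 organisms — 9 left.
Lactose −: excludes Enterobacter cloacae — 8 left.
VP −: all 8 remaining candidates are consistent.
ONPG −: excludes Yersinia enterocolitica, Shigella sonnei — 6 left.
Still consistent: Morganella morganii, Proteus mirabilis, Proteus vulgaris, Providencia rettgeri, Providencia stuartii, Shigella flexneri.

6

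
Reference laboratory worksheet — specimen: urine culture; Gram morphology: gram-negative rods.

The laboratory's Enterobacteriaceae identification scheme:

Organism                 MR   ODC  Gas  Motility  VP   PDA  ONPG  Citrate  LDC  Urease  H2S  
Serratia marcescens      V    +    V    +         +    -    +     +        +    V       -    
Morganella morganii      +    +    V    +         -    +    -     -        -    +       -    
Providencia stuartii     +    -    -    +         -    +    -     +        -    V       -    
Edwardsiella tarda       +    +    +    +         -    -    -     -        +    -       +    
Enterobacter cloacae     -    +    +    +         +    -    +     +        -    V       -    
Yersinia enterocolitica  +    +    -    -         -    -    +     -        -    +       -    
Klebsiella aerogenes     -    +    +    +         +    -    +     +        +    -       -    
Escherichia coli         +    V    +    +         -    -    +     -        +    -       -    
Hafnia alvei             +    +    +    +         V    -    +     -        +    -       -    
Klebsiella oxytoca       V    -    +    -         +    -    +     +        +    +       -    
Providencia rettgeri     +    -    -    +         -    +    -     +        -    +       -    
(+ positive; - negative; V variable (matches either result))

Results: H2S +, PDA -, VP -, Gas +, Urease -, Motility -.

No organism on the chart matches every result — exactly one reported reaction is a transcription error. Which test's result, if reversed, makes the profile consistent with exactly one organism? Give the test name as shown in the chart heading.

As reported, no row in the chart matches all 6 reactions.
Reversing H2S → still no organism matches.
Reversing Urease → still no organism matches.
Reversing VP → still no organism matches.
Reversing Gas → still no organism matches.
Reversing Motility (to +) → unique match: Edwardsiella tarda.
Reversing PDA → still no organism matches.

Motility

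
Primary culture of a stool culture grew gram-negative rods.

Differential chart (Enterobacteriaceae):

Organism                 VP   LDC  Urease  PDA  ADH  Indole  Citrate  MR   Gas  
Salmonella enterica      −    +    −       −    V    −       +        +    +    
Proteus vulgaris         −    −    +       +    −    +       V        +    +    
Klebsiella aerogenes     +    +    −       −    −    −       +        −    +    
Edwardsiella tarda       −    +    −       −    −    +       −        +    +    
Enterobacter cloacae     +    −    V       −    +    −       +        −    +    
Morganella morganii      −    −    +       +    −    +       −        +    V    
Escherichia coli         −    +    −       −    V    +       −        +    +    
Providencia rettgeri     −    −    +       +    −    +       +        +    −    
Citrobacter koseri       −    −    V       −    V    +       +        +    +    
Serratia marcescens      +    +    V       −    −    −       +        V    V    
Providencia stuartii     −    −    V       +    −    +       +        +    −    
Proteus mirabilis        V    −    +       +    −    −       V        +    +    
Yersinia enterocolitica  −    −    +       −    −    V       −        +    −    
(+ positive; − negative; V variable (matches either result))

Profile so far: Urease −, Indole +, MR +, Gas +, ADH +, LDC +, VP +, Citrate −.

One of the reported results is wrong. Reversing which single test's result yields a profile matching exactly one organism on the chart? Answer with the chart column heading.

As reported, no row in the chart matches all 8 reactions.
Reversing MR → still no organism matches.
Reversing Urease → still no organism matches.
Reversing ADH → still no organism matches.
Reversing Indole → still no organism matches.
Reversing Gas → still no organism matches.
Reversing VP (to −) → unique match: Escherichia coli.
Reversing LDC → still no organism matches.
Reversing Citrate → still no organism matches.

VP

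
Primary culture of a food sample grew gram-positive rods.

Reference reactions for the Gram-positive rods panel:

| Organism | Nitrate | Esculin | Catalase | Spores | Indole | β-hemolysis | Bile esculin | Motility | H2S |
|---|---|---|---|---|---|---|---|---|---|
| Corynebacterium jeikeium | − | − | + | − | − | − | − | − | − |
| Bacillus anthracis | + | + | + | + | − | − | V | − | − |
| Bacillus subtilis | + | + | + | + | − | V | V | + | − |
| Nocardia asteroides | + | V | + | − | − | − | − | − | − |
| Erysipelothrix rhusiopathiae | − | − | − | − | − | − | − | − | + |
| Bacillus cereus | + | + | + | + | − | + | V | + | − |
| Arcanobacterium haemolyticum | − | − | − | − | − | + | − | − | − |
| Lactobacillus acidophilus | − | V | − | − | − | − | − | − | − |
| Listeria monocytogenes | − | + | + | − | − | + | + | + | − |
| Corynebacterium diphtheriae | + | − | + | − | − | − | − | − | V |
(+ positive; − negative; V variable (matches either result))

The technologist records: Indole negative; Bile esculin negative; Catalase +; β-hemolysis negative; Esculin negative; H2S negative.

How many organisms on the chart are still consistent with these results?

3

Indole −: all 10 remaining candidates are consistent.
Esculin −: excludes Bacillus anthracis, Bacillus subtilis, Bacillus cereus, Listeria monocytogenes — 6 left.
β-hemolysis −: excludes Arcanobacterium haemolyticum — 5 left.
H2S −: excludes Erysipelothrix rhusiopathiae — 4 left.
Bile esculin −: all 4 remaining candidates are consistent.
Catalase +: excludes Lactobacillus acidophilus — 3 left.
Still consistent: Corynebacterium diphtheriae, Corynebacterium jeikeium, Nocardia asteroides.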